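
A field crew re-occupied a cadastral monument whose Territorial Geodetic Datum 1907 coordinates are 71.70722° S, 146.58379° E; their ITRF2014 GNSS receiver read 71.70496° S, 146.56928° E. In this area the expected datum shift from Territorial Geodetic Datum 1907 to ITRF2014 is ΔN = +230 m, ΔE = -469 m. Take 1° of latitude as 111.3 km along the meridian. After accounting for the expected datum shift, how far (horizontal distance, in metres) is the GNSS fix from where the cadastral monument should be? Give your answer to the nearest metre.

44 m

Observed coordinate differences: Δφ = +0.00226°, Δλ = -0.01451°.
Converting to metres (1° lat = 111300 m, cos φ = 0.313873): observed ΔN = 251.5 m, observed ΔE = -506.9 m.
Subtracting the expected shift leaves a residual of 251.5 − (230) = 21.5 m north and -506.9 − (-469) = -37.9 m east.
Residual distance = √(21.5² + (-37.9)²) = 43.6 m.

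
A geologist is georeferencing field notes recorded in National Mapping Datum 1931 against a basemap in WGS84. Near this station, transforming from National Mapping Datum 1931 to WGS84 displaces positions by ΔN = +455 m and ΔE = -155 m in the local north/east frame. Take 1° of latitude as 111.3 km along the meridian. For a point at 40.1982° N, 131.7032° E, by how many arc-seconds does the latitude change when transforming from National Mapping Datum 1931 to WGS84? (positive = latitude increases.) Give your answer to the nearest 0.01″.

Δφ = 14.72″

1° of latitude = 111.3 km, so Δφ = 455.0 / 111300 = 0.0040881° = 14.717″.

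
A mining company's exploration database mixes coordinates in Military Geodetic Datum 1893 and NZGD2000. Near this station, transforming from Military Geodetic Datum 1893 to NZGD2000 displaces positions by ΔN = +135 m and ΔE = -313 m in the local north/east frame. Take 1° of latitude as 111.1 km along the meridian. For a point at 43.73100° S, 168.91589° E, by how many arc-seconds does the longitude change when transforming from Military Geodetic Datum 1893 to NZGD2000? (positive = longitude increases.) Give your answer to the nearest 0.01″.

Δλ = -14.04″

At latitude -43.73100°, cos φ = 0.722593.
1° of longitude at this latitude = 111.1 × cos φ = 80.28 km, so Δλ = -313.0 / 80280.1 = -0.0038988° = -14.036″.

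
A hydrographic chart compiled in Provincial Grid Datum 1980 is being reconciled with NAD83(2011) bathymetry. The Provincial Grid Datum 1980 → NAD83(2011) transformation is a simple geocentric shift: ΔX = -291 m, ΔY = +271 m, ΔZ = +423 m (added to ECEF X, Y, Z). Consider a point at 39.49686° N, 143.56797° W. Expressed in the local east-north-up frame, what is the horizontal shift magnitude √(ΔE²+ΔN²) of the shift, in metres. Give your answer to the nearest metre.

481 m

At φ = 39.49686°, λ = -143.56797°: sin φ = 0.636036, cos φ = 0.771659, sin λ = -0.593869, cos λ = -0.804562.
ΔE = −sin λ·ΔX + cos λ·ΔY = −(-0.593869)·(-291) + (-0.804562)·(271) = -390.85 m.
ΔN = −sin φ cos λ·ΔX − sin φ sin λ·ΔY + cos φ·ΔZ = −(0.636036)(-0.804562)(-291) − (0.636036)(-0.593869)(271) + (0.771659)(423) = 279.86 m.
Horizontal magnitude = √(ΔE² + ΔN²) = √((-390.85)² + 279.86²) = 480.72 m.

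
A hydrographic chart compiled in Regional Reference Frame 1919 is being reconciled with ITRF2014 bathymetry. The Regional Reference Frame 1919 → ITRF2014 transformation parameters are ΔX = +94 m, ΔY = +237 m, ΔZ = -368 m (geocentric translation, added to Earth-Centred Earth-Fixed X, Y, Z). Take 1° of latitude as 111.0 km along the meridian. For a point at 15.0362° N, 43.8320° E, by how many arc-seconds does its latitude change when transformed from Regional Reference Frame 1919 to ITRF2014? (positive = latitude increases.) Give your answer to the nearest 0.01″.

Δφ = -13.48″

sin φ = 0.259429, cos φ = 0.965762, sin λ = 0.692546, cos λ = 0.721374.
North component: ΔN = −sin φ cos λ·ΔX − sin φ sin λ·ΔY + cos φ·ΔZ = −(0.259429)(0.721374)(94) − (0.259429)(0.692546)(237) + (0.965762)(-368) = -415.57 m.
1° of latitude spans 111000 m, so Δφ = -415.57 / 111000 × 3600 = -13.478″.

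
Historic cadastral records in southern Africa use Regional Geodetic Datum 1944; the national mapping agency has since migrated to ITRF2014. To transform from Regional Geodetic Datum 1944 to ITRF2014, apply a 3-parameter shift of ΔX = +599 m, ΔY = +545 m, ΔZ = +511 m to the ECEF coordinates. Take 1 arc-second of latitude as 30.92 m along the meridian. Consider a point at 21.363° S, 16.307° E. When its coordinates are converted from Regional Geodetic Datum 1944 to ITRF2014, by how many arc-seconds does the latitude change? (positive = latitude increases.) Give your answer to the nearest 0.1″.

Δφ = 24.0″

sin φ = -0.364275, cos φ = 0.931291, sin λ = 0.280784, cos λ = 0.959771.
North component: ΔN = −sin φ cos λ·ΔX − sin φ sin λ·ΔY + cos φ·ΔZ = −(-0.364275)(0.959771)(599) − (-0.364275)(0.280784)(545) + (0.931291)(511) = 741.06 m.
1° of latitude spans 3600 × 30.92 = 111312 m, so Δφ = 741.06 / 111312 × 3600 = 23.967″.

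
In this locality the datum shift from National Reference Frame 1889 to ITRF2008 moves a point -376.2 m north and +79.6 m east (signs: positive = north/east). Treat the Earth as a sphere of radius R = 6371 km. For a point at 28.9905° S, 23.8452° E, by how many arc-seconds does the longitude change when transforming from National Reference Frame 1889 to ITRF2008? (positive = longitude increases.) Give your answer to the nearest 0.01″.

Δλ = 2.95″

At latitude -28.9905°, cos φ = 0.874700.
One radian of longitude at latitude φ spans R cos φ, so Δλ = ΔE / (R cos φ) = 79.6 / (6371000 × 0.874700) = 1.4284e-05 rad = 2.946″.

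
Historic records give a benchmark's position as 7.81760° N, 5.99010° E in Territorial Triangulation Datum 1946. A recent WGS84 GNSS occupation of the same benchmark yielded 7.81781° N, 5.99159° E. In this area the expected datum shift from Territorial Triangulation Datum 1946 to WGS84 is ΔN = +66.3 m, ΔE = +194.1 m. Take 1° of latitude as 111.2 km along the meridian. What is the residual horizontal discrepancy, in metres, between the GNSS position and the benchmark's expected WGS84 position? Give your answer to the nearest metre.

Observed coordinate differences: Δφ = +0.00021°, Δλ = +0.00149°.
Converting to metres (1° lat = 111200 m, cos φ = 0.990706): observed ΔN = 23.4 m, observed ΔE = 164.1 m.
Subtracting the expected shift leaves a residual of 23.4 − (66.3) = -42.9 m north and 164.1 − (194.1) = -30.0 m east.
Residual distance = √((-42.9)² + (-30.0)²) = 52.4 m.

52 m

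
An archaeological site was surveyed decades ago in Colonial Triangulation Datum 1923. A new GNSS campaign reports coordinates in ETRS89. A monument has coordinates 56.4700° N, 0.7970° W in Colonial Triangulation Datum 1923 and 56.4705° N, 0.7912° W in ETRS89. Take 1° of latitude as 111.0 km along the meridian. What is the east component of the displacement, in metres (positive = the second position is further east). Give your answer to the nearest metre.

Δφ = 56.4705° − 56.4700° = +0.0005°; Δλ = -0.7912° − -0.7970° = +0.0058°.
ΔN = Δφ × 111000 = 55.5 m; ΔE = Δλ × 111000 × cos(56.4700°) = +0.0058 × 111000 × 0.552374 = 355.6 m.

ΔE = 356 m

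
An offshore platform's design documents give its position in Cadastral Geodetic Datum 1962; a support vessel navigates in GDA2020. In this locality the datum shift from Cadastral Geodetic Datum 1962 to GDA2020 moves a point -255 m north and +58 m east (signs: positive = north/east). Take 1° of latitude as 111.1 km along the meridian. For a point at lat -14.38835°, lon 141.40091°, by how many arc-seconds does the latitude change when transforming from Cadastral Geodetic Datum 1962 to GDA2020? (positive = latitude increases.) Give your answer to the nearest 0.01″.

1° of latitude = 111.1 km, so Δφ = -255.0 / 111100 = -0.0022952° = -8.263″.

Δφ = -8.26″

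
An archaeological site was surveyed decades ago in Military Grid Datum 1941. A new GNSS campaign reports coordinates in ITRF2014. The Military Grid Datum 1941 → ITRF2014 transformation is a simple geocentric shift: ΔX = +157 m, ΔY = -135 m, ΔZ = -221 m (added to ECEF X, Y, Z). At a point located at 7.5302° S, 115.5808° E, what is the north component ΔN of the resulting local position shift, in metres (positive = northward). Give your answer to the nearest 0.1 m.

The local north axis is (−sin φ cos λ, −sin φ sin λ, cos φ), giving ΔN = -8.884 − 15.957 − 219.094 = -243.94 m.

ΔN = -243.9 m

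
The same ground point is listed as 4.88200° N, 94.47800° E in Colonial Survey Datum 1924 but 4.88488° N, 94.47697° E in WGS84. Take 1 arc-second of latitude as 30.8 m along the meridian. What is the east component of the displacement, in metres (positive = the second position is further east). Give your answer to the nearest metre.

ΔE = -114 m

Δφ = 4.88488° − 4.88200° = +0.00288°; Δλ = 94.47697° − 94.47800° = -0.00103°.
1° of latitude = 3600 × 30.80 = 110880 m.
ΔN = Δφ × 110880 = 319.3 m; ΔE = Δλ × 110880 × cos(4.88200°) = -0.00103 × 110880 × 0.996372 = -113.8 m.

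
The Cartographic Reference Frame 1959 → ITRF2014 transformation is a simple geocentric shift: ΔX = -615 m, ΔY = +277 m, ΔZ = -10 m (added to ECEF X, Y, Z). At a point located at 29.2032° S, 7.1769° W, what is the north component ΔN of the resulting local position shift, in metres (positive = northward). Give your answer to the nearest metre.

At φ = -29.2032°, λ = -7.1769°: sin φ = -0.487908, cos φ = 0.872895, sin λ = -0.124933, cos λ = 0.992165.
ΔN = −sin φ cos λ·ΔX − sin φ sin λ·ΔY + cos φ·ΔZ = −(-0.487908)(0.992165)(-615) − (-0.487908)(-0.124933)(277) + (0.872895)(-10) = -323.33 m.

ΔN = -323 m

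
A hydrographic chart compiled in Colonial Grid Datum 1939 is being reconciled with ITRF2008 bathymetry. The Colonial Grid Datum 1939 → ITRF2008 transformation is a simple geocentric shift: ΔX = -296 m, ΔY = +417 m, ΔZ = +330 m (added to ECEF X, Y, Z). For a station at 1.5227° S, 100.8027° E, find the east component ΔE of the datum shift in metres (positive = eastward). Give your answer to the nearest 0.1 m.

At φ = -1.5227°, λ = 100.8027°: sin φ = -0.026573, cos φ = 0.999647, sin λ = 0.982278, cos λ = -0.187428.
ΔE = −sin λ·ΔX + cos λ·ΔY = −(0.982278)·(-296) + (-0.187428)·(417) = 212.60 m.

ΔE = 212.6 m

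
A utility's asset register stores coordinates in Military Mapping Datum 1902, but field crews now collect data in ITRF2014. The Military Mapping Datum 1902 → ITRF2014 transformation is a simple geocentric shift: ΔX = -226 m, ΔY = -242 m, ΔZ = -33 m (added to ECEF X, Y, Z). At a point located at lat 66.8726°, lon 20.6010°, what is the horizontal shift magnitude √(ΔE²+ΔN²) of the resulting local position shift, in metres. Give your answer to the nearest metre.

299 m

At φ = 66.8726°, λ = 20.6010°: sin φ = 0.919634, cos φ = 0.392777, sin λ = 0.351858, cos λ = 0.936053.
ΔE = −sin λ·ΔX + cos λ·ΔY = −(0.351858)·(-226) + (0.936053)·(-242) = -147.01 m.
ΔN = −sin φ cos λ·ΔX − sin φ sin λ·ΔY + cos φ·ΔZ = −(0.919634)(0.936053)(-226) − (0.919634)(0.351858)(-242) + (0.392777)(-33) = 259.89 m.
Horizontal magnitude = √(ΔE² + ΔN²) = √((-147.01)² + 259.89²) = 298.59 m.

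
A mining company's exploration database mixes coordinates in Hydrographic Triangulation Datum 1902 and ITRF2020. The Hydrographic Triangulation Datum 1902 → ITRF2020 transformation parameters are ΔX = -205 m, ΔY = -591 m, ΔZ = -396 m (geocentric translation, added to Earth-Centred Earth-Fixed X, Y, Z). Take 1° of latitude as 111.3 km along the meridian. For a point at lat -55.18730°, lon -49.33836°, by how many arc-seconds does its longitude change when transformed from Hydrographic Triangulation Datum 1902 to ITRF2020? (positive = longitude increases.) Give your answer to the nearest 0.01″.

Δλ = -30.63″

sin φ = -0.821023, cos φ = 0.570896, sin λ = -0.758571, cos λ = 0.651591.
East component: ΔE = −sin λ·ΔX + cos λ·ΔY = −(-0.758571)(-205) + (0.651591)(-591) = -540.60 m.
1° of latitude spans 111300 m; at latitude φ, 1° of longitude spans that × cos φ = 63540.7 m, so Δλ = -540.60 / 63540.7 × 3600 = -30.628″.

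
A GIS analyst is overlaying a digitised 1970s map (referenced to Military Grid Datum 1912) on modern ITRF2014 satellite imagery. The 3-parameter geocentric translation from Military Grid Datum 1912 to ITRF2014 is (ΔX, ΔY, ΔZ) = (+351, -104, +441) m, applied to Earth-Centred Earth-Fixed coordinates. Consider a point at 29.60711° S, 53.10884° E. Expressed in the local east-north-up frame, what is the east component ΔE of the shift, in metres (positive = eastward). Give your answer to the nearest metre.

At φ = -29.60711°, λ = 53.10884°: sin φ = -0.494050, cos φ = 0.869434, sin λ = 0.799777, cos λ = 0.600297.
ΔE = −sin λ·ΔX + cos λ·ΔY = −(0.799777)·(351) + (0.600297)·(-104) = -343.15 m.

ΔE = -343 m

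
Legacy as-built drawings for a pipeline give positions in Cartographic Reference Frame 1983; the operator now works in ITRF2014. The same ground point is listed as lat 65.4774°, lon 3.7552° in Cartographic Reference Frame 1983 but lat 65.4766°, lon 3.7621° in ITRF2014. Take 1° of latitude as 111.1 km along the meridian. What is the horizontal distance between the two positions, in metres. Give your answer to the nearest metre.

330 m

Δφ = 65.4766° − 65.4774° = -0.0008°; Δλ = 3.7621° − 3.7552° = +0.0069°.
ΔN = Δφ × 111100 = -88.9 m; ΔE = Δλ × 111100 × cos(65.4774°) = +0.0069 × 111100 × 0.415052 = 318.2 m.
Distance = √(ΔE² + ΔN²) = √(318.2² + (-88.9)²) = 330.4 m.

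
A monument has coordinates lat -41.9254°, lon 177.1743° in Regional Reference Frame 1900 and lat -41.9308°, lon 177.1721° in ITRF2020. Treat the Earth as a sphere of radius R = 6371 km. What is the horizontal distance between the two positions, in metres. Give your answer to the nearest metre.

627 m

Δφ = -41.9308° − -41.9254° = -0.0054°; Δλ = 177.1721° − 177.1743° = -0.0022°.
1° along a meridian = πR/180 = 111195 m.
ΔN = Δφ × 111195 = -600.5 m; ΔE = Δλ × 111195 × cos(-41.9254°) = -0.0022 × 111195 × 0.744015 = -182.0 m.
Distance = √(ΔE² + ΔN²) = √((-182.0)² + (-600.5)²) = 627.4 m.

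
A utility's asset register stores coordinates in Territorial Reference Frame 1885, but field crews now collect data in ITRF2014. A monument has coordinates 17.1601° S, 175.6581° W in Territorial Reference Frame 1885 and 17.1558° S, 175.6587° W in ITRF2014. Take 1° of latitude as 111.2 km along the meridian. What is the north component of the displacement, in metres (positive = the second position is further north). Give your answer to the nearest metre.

Δφ = -17.1558° − -17.1601° = +0.0043°; Δλ = -175.6587° − -175.6581° = -0.0006°.
ΔN = Δφ × 111200 = 478.2 m; ΔE = Δλ × 111200 × cos(-17.1601°) = -0.0006 × 111200 × 0.955484 = -63.7 m.

ΔN = 478 m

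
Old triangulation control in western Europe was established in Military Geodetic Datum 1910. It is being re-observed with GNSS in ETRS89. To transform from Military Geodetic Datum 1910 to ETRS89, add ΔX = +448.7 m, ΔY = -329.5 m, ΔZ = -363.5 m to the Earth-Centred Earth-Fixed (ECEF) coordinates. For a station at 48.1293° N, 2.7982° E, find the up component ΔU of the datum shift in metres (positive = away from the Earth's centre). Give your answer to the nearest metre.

ΔU = 18 m

At φ = 48.1293°, λ = 2.7982°: sin φ = 0.744653, cos φ = 0.667452, sin λ = 0.048818, cos λ = 0.998808.
ΔU = cos φ cos λ·ΔX + cos φ sin λ·ΔY + sin φ·ΔZ = (0.667452)(0.998808)(448.7) + (0.667452)(0.048818)(-329.5) + (0.744653)(-363.5) = 17.71 m.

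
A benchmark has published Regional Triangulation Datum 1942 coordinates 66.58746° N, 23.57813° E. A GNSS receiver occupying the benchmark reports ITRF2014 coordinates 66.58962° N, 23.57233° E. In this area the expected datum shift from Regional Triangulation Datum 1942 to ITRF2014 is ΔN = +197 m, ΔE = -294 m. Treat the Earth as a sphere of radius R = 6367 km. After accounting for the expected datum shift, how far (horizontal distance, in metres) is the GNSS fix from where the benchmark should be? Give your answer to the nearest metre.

Observed coordinate differences: Δφ = +0.00216°, Δλ = -0.00580°.
Converting to metres (1° lat = 111125 m, cos φ = 0.397349): observed ΔN = 240.0 m, observed ΔE = -256.1 m.
Subtracting the expected shift leaves a residual of 240.0 − (197) = 43.0 m north and -256.1 − (-294) = 37.9 m east.
Residual distance = √(43.0² + 37.9²) = 57.3 m.

57 m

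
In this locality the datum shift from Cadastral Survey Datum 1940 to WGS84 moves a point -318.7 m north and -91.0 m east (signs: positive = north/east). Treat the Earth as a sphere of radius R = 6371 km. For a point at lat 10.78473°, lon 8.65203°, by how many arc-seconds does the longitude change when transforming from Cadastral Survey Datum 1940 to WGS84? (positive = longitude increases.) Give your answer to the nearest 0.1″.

Δλ = -3.0″

At latitude 10.78473°, cos φ = 0.982337.
One radian of longitude at latitude φ spans R cos φ, so Δλ = ΔE / (R cos φ) = -91.0 / (6371000 × 0.982337) = -1.4540e-05 rad = -2.999″.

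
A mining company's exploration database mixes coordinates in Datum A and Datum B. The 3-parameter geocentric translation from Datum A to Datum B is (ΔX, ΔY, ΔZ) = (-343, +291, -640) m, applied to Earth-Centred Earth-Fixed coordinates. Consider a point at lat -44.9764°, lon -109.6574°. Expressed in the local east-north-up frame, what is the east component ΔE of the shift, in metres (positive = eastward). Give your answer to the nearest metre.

The local east axis at (φ, λ) is (−sin λ, cos λ, 0), so ΔE = −sin(-109.6574°)·(-343) + cos(-109.6574°)·291 = -420.90 m.

ΔE = -421 m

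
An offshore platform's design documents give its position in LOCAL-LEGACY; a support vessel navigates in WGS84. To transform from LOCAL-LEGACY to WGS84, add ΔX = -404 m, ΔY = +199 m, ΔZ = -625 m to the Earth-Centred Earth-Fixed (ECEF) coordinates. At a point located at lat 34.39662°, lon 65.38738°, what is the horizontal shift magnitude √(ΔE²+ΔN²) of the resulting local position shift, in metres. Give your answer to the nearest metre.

The local east axis at (φ, λ) is (−sin λ, cos λ, 0), so ΔE = −sin(65.38738°)·(-404) + cos(65.38738°)·199 = 450.17 m.
The local north axis is (−sin φ cos λ, −sin φ sin λ, cos φ), giving ΔN = 95.052 − 102.205 − 515.717 = -522.87 m.
Horizontal magnitude = √(ΔE² + ΔN²) = √(450.17² + (-522.87)²) = 689.96 m.

690 m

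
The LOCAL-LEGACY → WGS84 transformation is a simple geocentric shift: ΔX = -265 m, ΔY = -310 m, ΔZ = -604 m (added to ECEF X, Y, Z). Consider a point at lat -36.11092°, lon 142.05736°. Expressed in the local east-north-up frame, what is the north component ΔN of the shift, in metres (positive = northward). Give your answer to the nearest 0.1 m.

At φ = -36.11092°, λ = 142.05736°: sin φ = -0.589350, cos φ = 0.807878, sin λ = 0.614872, cos λ = -0.788627.
ΔN = −sin φ cos λ·ΔX − sin φ sin λ·ΔY + cos φ·ΔZ = −(-0.589350)(-0.788627)(-265) − (-0.589350)(0.614872)(-310) + (0.807878)(-604) = -477.13 m.

ΔN = -477.1 m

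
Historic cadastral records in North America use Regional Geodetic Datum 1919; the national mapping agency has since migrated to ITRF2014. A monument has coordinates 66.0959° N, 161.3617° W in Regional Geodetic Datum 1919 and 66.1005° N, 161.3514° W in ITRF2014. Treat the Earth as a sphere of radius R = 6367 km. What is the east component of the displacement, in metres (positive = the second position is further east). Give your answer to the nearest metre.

Δφ = 66.1005° − 66.0959° = +0.0046°; Δλ = -161.3514° − -161.3617° = +0.0103°.
1° along a meridian = πR/180 = 111125 m.
ΔN = Δφ × 111125 = 511.2 m; ΔE = Δλ × 111125 × cos(66.0959°) = +0.0103 × 111125 × 0.405207 = 463.8 m.

ΔE = 464 m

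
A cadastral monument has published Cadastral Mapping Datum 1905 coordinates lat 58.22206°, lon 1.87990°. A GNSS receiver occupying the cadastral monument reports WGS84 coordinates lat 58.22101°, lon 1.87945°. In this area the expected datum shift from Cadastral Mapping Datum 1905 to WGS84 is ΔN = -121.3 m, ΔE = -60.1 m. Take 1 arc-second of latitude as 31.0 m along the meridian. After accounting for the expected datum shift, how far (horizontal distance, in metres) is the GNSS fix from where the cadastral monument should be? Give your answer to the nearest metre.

Observed coordinate differences: Δφ = -0.00105°, Δλ = -0.00045°.
Converting to metres (1° lat = 111600 m, cos φ = 0.526629): observed ΔN = -117.2 m, observed ΔE = -26.4 m.
Subtracting the expected shift leaves a residual of -117.2 − (-121.3) = 4.1 m north and -26.4 − (-60.1) = 33.7 m east.
Residual distance = √(4.1² + 33.7²) = 33.9 m.

34 m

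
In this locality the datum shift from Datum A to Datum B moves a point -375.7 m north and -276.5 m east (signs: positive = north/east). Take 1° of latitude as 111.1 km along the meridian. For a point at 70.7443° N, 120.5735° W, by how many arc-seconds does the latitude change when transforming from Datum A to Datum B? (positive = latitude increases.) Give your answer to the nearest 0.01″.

1° of latitude = 111.1 km, so Δφ = -375.7 / 111100 = -0.0033816° = -12.174″.

Δφ = -12.17″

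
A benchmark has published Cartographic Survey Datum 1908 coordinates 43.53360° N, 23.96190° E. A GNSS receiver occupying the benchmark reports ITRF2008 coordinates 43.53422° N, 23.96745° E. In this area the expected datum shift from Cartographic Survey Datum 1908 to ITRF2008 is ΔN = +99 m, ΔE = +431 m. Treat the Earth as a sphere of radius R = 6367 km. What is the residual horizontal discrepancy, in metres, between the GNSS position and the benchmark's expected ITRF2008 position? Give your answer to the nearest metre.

34 m

Observed coordinate differences: Δφ = +0.00062°, Δλ = +0.00555°.
Converting to metres (1° lat = 111125 m, cos φ = 0.724971): observed ΔN = 68.9 m, observed ΔE = 447.1 m.
Subtracting the expected shift leaves a residual of 68.9 − (99) = -30.1 m north and 447.1 − (431) = 16.1 m east.
Residual distance = √((-30.1)² + 16.1²) = 34.1 m.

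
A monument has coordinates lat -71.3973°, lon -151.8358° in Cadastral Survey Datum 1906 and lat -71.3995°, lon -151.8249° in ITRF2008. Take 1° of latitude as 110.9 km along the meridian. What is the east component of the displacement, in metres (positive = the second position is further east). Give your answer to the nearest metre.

ΔE = 386 m

Δφ = -71.3995° − -71.3973° = -0.0022°; Δλ = -151.8249° − -151.8358° = +0.0109°.
ΔN = Δφ × 110900 = -244.0 m; ΔE = Δλ × 110900 × cos(-71.3973°) = +0.0109 × 110900 × 0.319004 = 385.6 m.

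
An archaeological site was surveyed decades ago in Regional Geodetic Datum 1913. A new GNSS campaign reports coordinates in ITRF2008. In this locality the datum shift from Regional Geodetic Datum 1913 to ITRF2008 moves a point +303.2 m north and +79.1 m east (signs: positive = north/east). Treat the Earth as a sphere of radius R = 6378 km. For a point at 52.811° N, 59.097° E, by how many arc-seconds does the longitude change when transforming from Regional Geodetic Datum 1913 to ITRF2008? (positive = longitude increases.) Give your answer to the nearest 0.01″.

At latitude 52.811°, cos φ = 0.604446.
One radian of longitude at latitude φ spans R cos φ, so Δλ = ΔE / (R cos φ) = 79.1 / (6378000 × 0.604446) = 2.0518e-05 rad = 4.232″.

Δλ = 4.23″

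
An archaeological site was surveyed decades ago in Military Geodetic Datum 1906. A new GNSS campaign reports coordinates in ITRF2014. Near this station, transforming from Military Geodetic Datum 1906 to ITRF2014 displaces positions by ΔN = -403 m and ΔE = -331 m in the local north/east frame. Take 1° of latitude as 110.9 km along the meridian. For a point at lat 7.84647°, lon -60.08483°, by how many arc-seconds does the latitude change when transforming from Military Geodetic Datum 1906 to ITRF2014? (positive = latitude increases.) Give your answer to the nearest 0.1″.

Δφ = -13.1″

1° of latitude = 110.9 km, so Δφ = -403.0 / 110900 = -0.0036339° = -13.082″.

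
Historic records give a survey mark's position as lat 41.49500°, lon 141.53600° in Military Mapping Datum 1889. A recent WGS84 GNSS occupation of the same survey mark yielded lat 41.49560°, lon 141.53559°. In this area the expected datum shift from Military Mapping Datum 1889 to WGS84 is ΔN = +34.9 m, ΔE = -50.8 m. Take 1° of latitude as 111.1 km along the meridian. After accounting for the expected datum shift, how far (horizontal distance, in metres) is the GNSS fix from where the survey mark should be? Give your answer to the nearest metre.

Observed coordinate differences: Δφ = +0.00060°, Δλ = -0.00041°.
Converting to metres (1° lat = 111100 m, cos φ = 0.749014): observed ΔN = 66.7 m, observed ΔE = -34.1 m.
Subtracting the expected shift leaves a residual of 66.7 − (34.9) = 31.8 m north and -34.1 − (-50.8) = 16.7 m east.
Residual distance = √(31.8² + 16.7²) = 35.9 m.

36 m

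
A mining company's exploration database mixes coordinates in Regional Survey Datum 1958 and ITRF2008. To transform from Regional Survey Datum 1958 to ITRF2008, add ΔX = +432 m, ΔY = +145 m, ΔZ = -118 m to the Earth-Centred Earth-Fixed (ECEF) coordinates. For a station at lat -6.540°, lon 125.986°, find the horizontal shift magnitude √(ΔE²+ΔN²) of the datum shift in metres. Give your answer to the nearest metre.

At φ = -6.540°, λ = 125.986°: sin φ = -0.113897, cos φ = 0.993493, sin λ = 0.809161, cos λ = -0.587588.
ΔE = −sin λ·ΔX + cos λ·ΔY = −(0.809161)·(432) + (-0.587588)·(145) = -434.76 m.
ΔN = −sin φ cos λ·ΔX − sin φ sin λ·ΔY + cos φ·ΔZ = −(-0.113897)(-0.587588)(432) − (-0.113897)(0.809161)(145) + (0.993493)(-118) = -132.78 m.
Horizontal magnitude = √(ΔE² + ΔN²) = √((-434.76)² + (-132.78)²) = 454.58 m.

455 m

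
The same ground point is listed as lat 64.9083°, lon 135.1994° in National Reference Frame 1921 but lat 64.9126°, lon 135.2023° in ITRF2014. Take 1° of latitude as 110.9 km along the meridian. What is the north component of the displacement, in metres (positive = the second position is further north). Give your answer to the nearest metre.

Δφ = 64.9126° − 64.9083° = +0.0043°; Δλ = 135.2023° − 135.1994° = +0.0029°.
ΔN = Δφ × 110900 = 476.9 m; ΔE = Δλ × 110900 × cos(64.9083°) = +0.0029 × 110900 × 0.424068 = 136.4 m.

ΔN = 477 m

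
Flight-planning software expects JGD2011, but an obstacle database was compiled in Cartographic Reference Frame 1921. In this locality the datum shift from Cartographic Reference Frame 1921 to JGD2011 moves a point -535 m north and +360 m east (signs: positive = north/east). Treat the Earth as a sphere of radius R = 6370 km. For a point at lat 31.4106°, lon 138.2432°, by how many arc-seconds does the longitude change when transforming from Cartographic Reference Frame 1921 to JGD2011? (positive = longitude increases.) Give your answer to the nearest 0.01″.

At latitude 31.4106°, cos φ = 0.853454.
One radian of longitude at latitude φ spans R cos φ, so Δλ = ΔE / (R cos φ) = 360.0 / (6370000 × 0.853454) = 6.6219e-05 rad = 13.659″.

Δλ = 13.66″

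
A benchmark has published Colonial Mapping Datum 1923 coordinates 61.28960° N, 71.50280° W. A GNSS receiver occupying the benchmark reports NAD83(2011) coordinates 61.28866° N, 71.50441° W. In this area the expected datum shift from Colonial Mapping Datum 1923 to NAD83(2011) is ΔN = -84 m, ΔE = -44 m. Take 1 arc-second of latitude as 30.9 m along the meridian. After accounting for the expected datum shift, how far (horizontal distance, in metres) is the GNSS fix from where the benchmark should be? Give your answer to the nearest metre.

47 m

Observed coordinate differences: Δφ = -0.00094°, Δλ = -0.00161°.
Converting to metres (1° lat = 111240 m, cos φ = 0.480383): observed ΔN = -104.6 m, observed ΔE = -86.0 m.
Subtracting the expected shift leaves a residual of -104.6 − (-84) = -20.6 m north and -86.0 − (-44) = -42.0 m east.
Residual distance = √((-20.6)² + (-42.0)²) = 46.8 m.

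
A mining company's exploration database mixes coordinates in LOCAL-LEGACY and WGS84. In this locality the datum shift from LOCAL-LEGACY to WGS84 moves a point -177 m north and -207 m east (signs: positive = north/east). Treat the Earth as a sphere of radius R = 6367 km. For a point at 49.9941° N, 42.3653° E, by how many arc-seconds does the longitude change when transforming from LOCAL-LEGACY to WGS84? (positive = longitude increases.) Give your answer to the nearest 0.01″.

At latitude 49.9941°, cos φ = 0.642866.
One radian of longitude at latitude φ spans R cos φ, so Δλ = ΔE / (R cos φ) = -207.0 / (6367000 × 0.642866) = -5.0573e-05 rad = -10.431″.

Δλ = -10.43″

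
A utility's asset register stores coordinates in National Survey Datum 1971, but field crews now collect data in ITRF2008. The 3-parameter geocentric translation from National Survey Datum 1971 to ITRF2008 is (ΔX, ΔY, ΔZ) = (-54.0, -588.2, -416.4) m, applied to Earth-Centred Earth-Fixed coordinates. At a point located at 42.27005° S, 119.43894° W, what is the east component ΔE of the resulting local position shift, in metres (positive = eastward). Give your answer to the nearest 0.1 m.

ΔE = 242.1 m

At φ = -42.27005°, λ = -119.43894°: sin φ = -0.672626, cos φ = 0.739983, sin λ = -0.870880, cos λ = -0.491496.
ΔE = −sin λ·ΔX + cos λ·ΔY = −(-0.870880)·(-54.0) + (-0.491496)·(-588.2) = 242.07 m.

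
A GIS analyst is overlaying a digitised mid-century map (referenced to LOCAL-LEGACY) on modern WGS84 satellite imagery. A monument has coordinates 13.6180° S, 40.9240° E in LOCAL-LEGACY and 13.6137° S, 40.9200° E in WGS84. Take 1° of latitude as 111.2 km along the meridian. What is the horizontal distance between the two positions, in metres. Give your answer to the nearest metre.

Δφ = -13.6137° − -13.6180° = +0.0043°; Δλ = 40.9200° − 40.9240° = -0.0040°.
ΔN = Δφ × 111200 = 478.2 m; ΔE = Δλ × 111200 × cos(-13.6180°) = -0.0040 × 111200 × 0.971887 = -432.3 m.
Distance = √(ΔE² + ΔN²) = √((-432.3)² + 478.2²) = 644.6 m.

645 m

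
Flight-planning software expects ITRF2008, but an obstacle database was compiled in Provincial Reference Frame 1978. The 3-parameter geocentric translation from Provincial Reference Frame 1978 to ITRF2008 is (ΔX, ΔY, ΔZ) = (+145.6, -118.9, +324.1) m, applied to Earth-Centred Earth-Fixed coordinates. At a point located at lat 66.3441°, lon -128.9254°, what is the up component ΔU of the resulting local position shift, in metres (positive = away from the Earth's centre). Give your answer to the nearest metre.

ΔU = 297 m

At φ = 66.3441°, λ = -128.9254°: sin φ = 0.915972, cos φ = 0.401243, sin λ = -0.777965, cos λ = -0.628308.
ΔU = cos φ cos λ·ΔX + cos φ sin λ·ΔY + sin φ·ΔZ = (0.401243)(-0.628308)(145.6) + (0.401243)(-0.777965)(-118.9) + (0.915972)(324.1) = 297.28 m.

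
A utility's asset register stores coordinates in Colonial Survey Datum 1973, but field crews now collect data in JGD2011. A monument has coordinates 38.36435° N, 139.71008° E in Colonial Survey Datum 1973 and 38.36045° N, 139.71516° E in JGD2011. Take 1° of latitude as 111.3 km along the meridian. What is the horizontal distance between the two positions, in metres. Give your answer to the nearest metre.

620 m

Δφ = 38.36045° − 38.36435° = -0.00390°; Δλ = 139.71516° − 139.71008° = +0.00508°.
ΔN = Δφ × 111300 = -434.1 m; ΔE = Δλ × 111300 × cos(38.36435°) = +0.00508 × 111300 × 0.784080 = 443.3 m.
Distance = √(ΔE² + ΔN²) = √(443.3² + (-434.1)²) = 620.4 m.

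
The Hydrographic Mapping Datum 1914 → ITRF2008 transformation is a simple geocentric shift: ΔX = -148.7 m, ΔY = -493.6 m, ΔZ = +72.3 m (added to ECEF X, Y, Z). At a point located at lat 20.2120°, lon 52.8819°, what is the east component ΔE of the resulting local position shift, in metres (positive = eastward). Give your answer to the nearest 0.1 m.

The local east axis at (φ, λ) is (−sin λ, cos λ, 0), so ΔE = −sin(52.8819°)·(-148.7) + cos(52.8819°)·(-493.6) = -179.30 m.

ΔE = -179.3 m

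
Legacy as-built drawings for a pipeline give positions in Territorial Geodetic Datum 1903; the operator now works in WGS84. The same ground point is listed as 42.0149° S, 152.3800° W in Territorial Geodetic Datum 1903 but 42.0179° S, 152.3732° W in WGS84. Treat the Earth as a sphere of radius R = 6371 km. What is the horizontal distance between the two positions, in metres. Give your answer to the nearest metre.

Δφ = -42.0179° − -42.0149° = -0.0030°; Δλ = -152.3732° − -152.3800° = +0.0068°.
1° along a meridian = πR/180 = 111195 m.
ΔN = Δφ × 111195 = -333.6 m; ΔE = Δλ × 111195 × cos(-42.0149°) = +0.0068 × 111195 × 0.742971 = 561.8 m.
Distance = √(ΔE² + ΔN²) = √(561.8² + (-333.6)²) = 653.4 m.

653 m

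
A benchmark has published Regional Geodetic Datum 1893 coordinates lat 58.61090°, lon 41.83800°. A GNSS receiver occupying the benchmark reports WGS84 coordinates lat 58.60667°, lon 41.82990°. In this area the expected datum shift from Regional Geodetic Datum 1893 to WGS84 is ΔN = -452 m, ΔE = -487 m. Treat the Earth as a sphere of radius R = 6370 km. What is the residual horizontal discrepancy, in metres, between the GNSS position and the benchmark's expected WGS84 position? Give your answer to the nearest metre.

Observed coordinate differences: Δφ = -0.00423°, Δλ = -0.00810°.
Converting to metres (1° lat = 111177 m, cos φ = 0.520847): observed ΔN = -470.3 m, observed ΔE = -469.0 m.
Subtracting the expected shift leaves a residual of -470.3 − (-452) = -18.3 m north and -469.0 − (-487) = 18.0 m east.
Residual distance = √((-18.3)² + 18.0²) = 25.6 m.

26 m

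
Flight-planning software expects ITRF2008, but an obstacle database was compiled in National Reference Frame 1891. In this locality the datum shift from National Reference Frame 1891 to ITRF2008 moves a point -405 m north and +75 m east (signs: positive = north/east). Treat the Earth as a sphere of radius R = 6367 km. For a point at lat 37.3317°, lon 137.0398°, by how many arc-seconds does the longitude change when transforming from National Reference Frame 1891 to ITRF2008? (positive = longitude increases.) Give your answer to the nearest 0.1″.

Δλ = 3.1″

At latitude 37.3317°, cos φ = 0.795138.
One radian of longitude at latitude φ spans R cos φ, so Δλ = ΔE / (R cos φ) = 75.0 / (6367000 × 0.795138) = 1.4814e-05 rad = 3.056″.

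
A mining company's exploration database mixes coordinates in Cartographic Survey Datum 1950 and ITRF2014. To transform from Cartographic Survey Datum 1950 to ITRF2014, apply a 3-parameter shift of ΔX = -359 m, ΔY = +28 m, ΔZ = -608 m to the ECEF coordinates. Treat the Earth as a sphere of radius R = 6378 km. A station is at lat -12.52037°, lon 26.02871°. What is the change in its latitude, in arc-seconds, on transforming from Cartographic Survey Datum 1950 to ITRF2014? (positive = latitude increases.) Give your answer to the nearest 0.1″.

sin φ = -0.216787, cos φ = 0.976219, sin λ = 0.438821, cos λ = 0.898574.
North component: ΔN = −sin φ cos λ·ΔX − sin φ sin λ·ΔY + cos φ·ΔZ = −(-0.216787)(0.898574)(-359) − (-0.216787)(0.438821)(28) + (0.976219)(-608) = -660.81 m.
1° of latitude spans πR/180 = 111317 m, so Δφ = -660.81 / 111317 × 3600 = -21.371″.

Δφ = -21.4″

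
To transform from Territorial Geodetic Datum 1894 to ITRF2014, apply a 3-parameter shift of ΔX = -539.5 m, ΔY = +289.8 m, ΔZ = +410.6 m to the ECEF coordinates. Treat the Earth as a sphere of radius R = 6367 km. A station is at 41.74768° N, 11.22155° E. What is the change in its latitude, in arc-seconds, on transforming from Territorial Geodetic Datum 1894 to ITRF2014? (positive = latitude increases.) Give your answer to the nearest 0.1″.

sin φ = 0.665851, cos φ = 0.746084, sin λ = 0.194603, cos λ = 0.980882.
North component: ΔN = −sin φ cos λ·ΔX − sin φ sin λ·ΔY + cos φ·ΔZ = −(0.665851)(0.980882)(-539.5) − (0.665851)(0.194603)(289.8) + (0.746084)(410.6) = 621.15 m.
1° of latitude spans πR/180 = 111125 m, so Δφ = 621.15 / 111125 × 3600 = 20.123″.

Δφ = 20.1″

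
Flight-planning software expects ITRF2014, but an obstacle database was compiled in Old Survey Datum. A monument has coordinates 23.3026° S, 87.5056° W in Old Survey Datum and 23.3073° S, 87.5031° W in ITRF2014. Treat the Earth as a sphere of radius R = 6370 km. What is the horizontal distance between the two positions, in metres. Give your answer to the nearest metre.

Δφ = -23.3073° − -23.3026° = -0.0047°; Δλ = -87.5031° − -87.5056° = +0.0025°.
1° along a meridian = πR/180 = 111177 m.
ΔN = Δφ × 111177 = -522.5 m; ΔE = Δλ × 111177 × cos(-23.3026°) = +0.0025 × 111177 × 0.918428 = 255.3 m.
Distance = √(ΔE² + ΔN²) = √(255.3² + (-522.5)²) = 581.6 m.

582 m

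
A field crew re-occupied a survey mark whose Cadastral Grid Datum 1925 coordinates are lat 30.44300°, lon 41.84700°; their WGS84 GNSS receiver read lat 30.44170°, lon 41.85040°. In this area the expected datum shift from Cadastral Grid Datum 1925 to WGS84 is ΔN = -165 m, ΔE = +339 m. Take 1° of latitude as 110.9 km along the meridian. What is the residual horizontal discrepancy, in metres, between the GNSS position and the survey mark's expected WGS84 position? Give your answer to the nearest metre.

25 m

Observed coordinate differences: Δφ = -0.00130°, Δλ = +0.00340°.
Converting to metres (1° lat = 110900 m, cos φ = 0.862134): observed ΔN = -144.2 m, observed ΔE = 325.1 m.
Subtracting the expected shift leaves a residual of -144.2 − (-165) = 20.8 m north and 325.1 − (339) = -13.9 m east.
Residual distance = √(20.8² + (-13.9)²) = 25.1 m.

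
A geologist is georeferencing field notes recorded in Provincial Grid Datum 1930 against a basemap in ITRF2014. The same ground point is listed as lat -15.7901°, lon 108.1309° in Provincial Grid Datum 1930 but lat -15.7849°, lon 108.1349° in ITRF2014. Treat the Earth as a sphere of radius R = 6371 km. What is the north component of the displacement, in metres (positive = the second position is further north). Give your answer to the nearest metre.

ΔN = 578 m

Δφ = -15.7849° − -15.7901° = +0.0052°; Δλ = 108.1349° − 108.1309° = +0.0040°.
1° along a meridian = πR/180 = 111195 m.
ΔN = Δφ × 111195 = 578.2 m; ΔE = Δλ × 111195 × cos(-15.7901°) = +0.0040 × 111195 × 0.962265 = 428.0 m.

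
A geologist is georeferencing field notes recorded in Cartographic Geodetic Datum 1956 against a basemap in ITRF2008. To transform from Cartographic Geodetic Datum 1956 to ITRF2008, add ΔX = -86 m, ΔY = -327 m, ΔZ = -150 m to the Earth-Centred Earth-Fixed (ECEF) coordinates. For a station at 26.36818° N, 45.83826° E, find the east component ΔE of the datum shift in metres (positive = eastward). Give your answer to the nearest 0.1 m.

ΔE = -166.1 m

The local east axis at (φ, λ) is (−sin λ, cos λ, 0), so ΔE = −sin(45.83826°)·(-86) + cos(45.83826°)·(-327) = -166.12 m.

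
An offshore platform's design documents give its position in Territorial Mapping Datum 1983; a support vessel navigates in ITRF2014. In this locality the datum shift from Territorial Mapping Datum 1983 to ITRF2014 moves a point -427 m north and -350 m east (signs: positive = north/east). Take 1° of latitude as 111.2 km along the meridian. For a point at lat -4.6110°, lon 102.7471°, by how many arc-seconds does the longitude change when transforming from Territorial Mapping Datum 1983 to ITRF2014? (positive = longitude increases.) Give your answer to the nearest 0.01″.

At latitude -4.6110°, cos φ = 0.996763.
1° of longitude at this latitude = 111.2 × cos φ = 110.84 km, so Δλ = -350.0 / 110840.1 = -0.0031577° = -11.368″.

Δλ = -11.37″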